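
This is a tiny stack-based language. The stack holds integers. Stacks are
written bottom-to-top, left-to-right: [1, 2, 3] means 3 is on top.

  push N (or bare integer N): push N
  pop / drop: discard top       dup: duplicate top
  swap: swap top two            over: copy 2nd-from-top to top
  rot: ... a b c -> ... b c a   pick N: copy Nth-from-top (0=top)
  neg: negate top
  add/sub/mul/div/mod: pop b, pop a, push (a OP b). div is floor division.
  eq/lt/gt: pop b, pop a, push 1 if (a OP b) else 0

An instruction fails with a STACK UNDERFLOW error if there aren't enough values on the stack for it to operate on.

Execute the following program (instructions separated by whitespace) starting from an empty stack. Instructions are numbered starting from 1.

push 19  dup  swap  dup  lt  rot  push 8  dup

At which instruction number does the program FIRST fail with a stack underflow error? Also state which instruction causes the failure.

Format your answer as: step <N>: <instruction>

Step 1 ('push 19'): stack = [19], depth = 1
Step 2 ('dup'): stack = [19, 19], depth = 2
Step 3 ('swap'): stack = [19, 19], depth = 2
Step 4 ('dup'): stack = [19, 19, 19], depth = 3
Step 5 ('lt'): stack = [19, 0], depth = 2
Step 6 ('rot'): needs 3 value(s) but depth is 2 — STACK UNDERFLOW

Answer: step 6: rot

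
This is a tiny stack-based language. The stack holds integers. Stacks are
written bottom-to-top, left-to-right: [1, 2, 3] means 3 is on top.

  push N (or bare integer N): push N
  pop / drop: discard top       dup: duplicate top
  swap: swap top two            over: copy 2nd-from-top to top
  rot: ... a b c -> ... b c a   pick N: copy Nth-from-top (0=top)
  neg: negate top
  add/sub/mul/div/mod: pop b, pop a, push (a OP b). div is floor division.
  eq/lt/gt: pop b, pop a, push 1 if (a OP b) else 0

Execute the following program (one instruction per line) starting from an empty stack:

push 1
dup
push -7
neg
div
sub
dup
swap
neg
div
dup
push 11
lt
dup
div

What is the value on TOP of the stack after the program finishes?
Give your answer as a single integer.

Answer: 1

Derivation:
After 'push 1': [1]
After 'dup': [1, 1]
After 'push -7': [1, 1, -7]
After 'neg': [1, 1, 7]
After 'div': [1, 0]
After 'sub': [1]
After 'dup': [1, 1]
After 'swap': [1, 1]
After 'neg': [1, -1]
After 'div': [-1]
After 'dup': [-1, -1]
After 'push 11': [-1, -1, 11]
After 'lt': [-1, 1]
After 'dup': [-1, 1, 1]
After 'div': [-1, 1]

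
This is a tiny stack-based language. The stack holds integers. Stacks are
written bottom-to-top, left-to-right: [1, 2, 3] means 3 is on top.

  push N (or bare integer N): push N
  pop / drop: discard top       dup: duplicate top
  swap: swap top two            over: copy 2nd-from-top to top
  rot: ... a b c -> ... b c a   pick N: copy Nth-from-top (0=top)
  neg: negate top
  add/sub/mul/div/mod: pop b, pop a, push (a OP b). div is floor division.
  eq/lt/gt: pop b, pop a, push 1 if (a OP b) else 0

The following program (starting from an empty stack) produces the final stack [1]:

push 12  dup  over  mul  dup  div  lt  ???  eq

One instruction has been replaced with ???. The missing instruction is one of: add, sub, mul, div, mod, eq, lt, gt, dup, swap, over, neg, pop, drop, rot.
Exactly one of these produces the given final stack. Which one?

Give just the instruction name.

Stack before ???: [0]
Stack after ???:  [0, 0]
The instruction that transforms [0] -> [0, 0] is: dup

Answer: dup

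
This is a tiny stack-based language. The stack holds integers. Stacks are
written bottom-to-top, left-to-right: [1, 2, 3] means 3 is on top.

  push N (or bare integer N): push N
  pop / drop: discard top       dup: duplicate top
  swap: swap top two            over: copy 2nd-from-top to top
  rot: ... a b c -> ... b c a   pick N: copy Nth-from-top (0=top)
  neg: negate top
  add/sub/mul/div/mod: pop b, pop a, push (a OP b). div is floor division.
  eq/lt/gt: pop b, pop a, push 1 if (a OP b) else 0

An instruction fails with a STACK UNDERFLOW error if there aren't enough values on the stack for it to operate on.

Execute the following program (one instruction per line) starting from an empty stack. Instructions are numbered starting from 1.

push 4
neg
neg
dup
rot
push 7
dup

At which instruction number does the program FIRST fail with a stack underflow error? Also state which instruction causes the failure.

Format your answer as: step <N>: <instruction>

Step 1 ('push 4'): stack = [4], depth = 1
Step 2 ('neg'): stack = [-4], depth = 1
Step 3 ('neg'): stack = [4], depth = 1
Step 4 ('dup'): stack = [4, 4], depth = 2
Step 5 ('rot'): needs 3 value(s) but depth is 2 — STACK UNDERFLOW

Answer: step 5: rot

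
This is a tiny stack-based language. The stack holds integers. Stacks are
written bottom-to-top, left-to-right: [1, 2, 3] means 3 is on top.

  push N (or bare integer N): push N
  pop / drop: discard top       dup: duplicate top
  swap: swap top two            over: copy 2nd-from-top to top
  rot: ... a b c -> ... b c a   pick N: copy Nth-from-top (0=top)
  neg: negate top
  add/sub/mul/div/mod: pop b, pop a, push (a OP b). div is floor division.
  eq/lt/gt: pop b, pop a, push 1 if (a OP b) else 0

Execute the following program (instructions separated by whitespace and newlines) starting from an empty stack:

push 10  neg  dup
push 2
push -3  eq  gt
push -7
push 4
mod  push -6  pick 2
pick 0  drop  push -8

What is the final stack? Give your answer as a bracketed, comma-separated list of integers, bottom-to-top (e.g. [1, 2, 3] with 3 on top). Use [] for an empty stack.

After 'push 10': [10]
After 'neg': [-10]
After 'dup': [-10, -10]
After 'push 2': [-10, -10, 2]
After 'push -3': [-10, -10, 2, -3]
After 'eq': [-10, -10, 0]
After 'gt': [-10, 0]
After 'push -7': [-10, 0, -7]
After 'push 4': [-10, 0, -7, 4]
After 'mod': [-10, 0, 1]
After 'push -6': [-10, 0, 1, -6]
After 'pick 2': [-10, 0, 1, -6, 0]
After 'pick 0': [-10, 0, 1, -6, 0, 0]
After 'drop': [-10, 0, 1, -6, 0]
After 'push -8': [-10, 0, 1, -6, 0, -8]

Answer: [-10, 0, 1, -6, 0, -8]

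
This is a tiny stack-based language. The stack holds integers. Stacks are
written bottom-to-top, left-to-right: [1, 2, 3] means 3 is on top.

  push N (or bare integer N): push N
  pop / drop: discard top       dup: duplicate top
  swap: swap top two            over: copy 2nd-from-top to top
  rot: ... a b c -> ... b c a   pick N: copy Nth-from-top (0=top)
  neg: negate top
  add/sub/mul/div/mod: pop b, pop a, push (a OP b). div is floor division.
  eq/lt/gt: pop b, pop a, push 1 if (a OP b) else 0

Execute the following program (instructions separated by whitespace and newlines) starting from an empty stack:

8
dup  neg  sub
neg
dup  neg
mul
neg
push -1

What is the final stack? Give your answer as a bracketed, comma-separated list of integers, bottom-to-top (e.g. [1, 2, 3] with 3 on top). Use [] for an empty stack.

After 'push 8': [8]
After 'dup': [8, 8]
After 'neg': [8, -8]
After 'sub': [16]
After 'neg': [-16]
After 'dup': [-16, -16]
After 'neg': [-16, 16]
After 'mul': [-256]
After 'neg': [256]
After 'push -1': [256, -1]

Answer: [256, -1]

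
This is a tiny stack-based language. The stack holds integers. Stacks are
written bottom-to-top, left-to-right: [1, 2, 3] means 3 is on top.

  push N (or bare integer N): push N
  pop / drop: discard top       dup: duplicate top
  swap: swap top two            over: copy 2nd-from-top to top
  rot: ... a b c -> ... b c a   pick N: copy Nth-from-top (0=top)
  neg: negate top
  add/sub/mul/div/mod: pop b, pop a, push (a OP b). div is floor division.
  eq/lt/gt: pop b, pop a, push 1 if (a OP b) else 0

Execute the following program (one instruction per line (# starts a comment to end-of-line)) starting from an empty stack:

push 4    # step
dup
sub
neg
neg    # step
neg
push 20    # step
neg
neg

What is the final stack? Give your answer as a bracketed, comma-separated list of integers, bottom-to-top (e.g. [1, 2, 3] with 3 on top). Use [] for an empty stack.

After 'push 4': [4]
After 'dup': [4, 4]
After 'sub': [0]
After 'neg': [0]
After 'neg': [0]
After 'neg': [0]
After 'push 20': [0, 20]
After 'neg': [0, -20]
After 'neg': [0, 20]

Answer: [0, 20]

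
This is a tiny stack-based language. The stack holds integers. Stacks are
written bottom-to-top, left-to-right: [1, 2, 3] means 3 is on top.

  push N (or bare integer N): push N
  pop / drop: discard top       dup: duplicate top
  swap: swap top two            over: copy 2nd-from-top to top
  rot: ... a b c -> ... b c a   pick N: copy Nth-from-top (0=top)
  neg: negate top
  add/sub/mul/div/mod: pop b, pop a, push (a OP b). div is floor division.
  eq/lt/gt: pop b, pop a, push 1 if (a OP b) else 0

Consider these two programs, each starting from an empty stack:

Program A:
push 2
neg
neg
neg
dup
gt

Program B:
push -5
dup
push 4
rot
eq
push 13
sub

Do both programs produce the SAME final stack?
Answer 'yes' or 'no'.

Answer: no

Derivation:
Program A trace:
  After 'push 2': [2]
  After 'neg': [-2]
  After 'neg': [2]
  After 'neg': [-2]
  After 'dup': [-2, -2]
  After 'gt': [0]
Program A final stack: [0]

Program B trace:
  After 'push -5': [-5]
  After 'dup': [-5, -5]
  After 'push 4': [-5, -5, 4]
  After 'rot': [-5, 4, -5]
  After 'eq': [-5, 0]
  After 'push 13': [-5, 0, 13]
  After 'sub': [-5, -13]
Program B final stack: [-5, -13]
Same: no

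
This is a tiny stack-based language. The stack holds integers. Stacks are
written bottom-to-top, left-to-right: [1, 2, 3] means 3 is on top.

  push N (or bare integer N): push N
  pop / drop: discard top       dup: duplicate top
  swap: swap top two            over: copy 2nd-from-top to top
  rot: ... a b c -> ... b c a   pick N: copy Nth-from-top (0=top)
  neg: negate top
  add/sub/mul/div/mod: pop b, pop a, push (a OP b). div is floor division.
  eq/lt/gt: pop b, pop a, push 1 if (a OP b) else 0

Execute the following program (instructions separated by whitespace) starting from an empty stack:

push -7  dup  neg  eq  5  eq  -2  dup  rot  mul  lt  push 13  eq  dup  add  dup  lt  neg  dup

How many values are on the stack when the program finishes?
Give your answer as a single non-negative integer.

Answer: 2

Derivation:
After 'push -7': stack = [-7] (depth 1)
After 'dup': stack = [-7, -7] (depth 2)
After 'neg': stack = [-7, 7] (depth 2)
After 'eq': stack = [0] (depth 1)
After 'push 5': stack = [0, 5] (depth 2)
After 'eq': stack = [0] (depth 1)
After 'push -2': stack = [0, -2] (depth 2)
After 'dup': stack = [0, -2, -2] (depth 3)
After 'rot': stack = [-2, -2, 0] (depth 3)
After 'mul': stack = [-2, 0] (depth 2)
After 'lt': stack = [1] (depth 1)
After 'push 13': stack = [1, 13] (depth 2)
After 'eq': stack = [0] (depth 1)
After 'dup': stack = [0, 0] (depth 2)
After 'add': stack = [0] (depth 1)
After 'dup': stack = [0, 0] (depth 2)
After 'lt': stack = [0] (depth 1)
After 'neg': stack = [0] (depth 1)
After 'dup': stack = [0, 0] (depth 2)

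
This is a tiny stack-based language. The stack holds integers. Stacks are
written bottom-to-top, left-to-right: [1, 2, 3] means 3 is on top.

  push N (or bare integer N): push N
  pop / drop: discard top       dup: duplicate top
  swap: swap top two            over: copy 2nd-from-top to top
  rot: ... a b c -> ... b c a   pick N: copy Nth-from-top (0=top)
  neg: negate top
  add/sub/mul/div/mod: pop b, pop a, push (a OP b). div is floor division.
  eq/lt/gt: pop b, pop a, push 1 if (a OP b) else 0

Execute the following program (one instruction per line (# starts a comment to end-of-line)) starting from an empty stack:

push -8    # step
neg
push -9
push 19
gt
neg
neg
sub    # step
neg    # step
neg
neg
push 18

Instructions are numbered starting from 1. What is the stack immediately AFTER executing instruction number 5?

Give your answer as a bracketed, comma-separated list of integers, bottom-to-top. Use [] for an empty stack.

Step 1 ('push -8'): [-8]
Step 2 ('neg'): [8]
Step 3 ('push -9'): [8, -9]
Step 4 ('push 19'): [8, -9, 19]
Step 5 ('gt'): [8, 0]

Answer: [8, 0]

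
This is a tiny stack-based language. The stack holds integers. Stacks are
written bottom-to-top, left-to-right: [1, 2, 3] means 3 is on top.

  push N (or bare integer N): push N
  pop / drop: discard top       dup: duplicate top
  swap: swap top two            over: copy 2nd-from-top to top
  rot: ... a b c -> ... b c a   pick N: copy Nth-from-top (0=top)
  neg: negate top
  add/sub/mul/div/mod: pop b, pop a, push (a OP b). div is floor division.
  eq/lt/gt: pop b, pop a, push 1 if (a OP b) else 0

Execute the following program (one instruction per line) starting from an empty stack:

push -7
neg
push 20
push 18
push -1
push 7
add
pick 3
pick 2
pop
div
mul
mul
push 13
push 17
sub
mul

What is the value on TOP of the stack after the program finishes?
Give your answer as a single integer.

Answer: 0

Derivation:
After 'push -7': [-7]
After 'neg': [7]
After 'push 20': [7, 20]
After 'push 18': [7, 20, 18]
After 'push -1': [7, 20, 18, -1]
After 'push 7': [7, 20, 18, -1, 7]
After 'add': [7, 20, 18, 6]
After 'pick 3': [7, 20, 18, 6, 7]
After 'pick 2': [7, 20, 18, 6, 7, 18]
After 'pop': [7, 20, 18, 6, 7]
After 'div': [7, 20, 18, 0]
After 'mul': [7, 20, 0]
After 'mul': [7, 0]
After 'push 13': [7, 0, 13]
After 'push 17': [7, 0, 13, 17]
After 'sub': [7, 0, -4]
After 'mul': [7, 0]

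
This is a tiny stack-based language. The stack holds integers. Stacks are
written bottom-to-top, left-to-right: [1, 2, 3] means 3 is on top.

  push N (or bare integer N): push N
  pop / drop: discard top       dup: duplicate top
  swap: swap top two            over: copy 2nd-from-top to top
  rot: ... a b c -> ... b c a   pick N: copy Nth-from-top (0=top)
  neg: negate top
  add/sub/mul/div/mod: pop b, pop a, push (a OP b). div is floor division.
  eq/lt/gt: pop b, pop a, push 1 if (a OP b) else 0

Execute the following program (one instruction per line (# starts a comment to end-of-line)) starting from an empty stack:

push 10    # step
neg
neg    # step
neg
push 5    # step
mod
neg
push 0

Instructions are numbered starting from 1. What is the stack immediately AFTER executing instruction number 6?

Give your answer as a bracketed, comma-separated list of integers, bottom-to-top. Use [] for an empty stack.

Answer: [0]

Derivation:
Step 1 ('push 10'): [10]
Step 2 ('neg'): [-10]
Step 3 ('neg'): [10]
Step 4 ('neg'): [-10]
Step 5 ('push 5'): [-10, 5]
Step 6 ('mod'): [0]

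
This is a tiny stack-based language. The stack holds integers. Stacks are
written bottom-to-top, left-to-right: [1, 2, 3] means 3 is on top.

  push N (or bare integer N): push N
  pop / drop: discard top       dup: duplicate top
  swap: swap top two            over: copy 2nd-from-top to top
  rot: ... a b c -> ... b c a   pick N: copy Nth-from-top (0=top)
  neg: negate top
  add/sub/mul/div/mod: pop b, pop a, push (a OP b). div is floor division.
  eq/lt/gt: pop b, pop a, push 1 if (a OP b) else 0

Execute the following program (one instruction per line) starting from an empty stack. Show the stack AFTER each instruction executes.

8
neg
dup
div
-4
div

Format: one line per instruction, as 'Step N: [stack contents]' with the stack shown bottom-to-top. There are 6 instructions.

Step 1: [8]
Step 2: [-8]
Step 3: [-8, -8]
Step 4: [1]
Step 5: [1, -4]
Step 6: [-1]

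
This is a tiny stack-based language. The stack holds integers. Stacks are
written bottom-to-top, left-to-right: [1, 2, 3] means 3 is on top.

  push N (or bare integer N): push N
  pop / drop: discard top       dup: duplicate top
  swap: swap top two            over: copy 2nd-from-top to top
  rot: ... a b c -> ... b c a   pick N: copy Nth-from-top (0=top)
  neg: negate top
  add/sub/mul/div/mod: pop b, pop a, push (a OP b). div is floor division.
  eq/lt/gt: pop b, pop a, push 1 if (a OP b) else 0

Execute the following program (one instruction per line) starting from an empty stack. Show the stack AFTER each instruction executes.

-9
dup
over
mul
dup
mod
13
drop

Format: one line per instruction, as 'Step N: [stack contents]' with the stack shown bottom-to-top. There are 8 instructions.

Step 1: [-9]
Step 2: [-9, -9]
Step 3: [-9, -9, -9]
Step 4: [-9, 81]
Step 5: [-9, 81, 81]
Step 6: [-9, 0]
Step 7: [-9, 0, 13]
Step 8: [-9, 0]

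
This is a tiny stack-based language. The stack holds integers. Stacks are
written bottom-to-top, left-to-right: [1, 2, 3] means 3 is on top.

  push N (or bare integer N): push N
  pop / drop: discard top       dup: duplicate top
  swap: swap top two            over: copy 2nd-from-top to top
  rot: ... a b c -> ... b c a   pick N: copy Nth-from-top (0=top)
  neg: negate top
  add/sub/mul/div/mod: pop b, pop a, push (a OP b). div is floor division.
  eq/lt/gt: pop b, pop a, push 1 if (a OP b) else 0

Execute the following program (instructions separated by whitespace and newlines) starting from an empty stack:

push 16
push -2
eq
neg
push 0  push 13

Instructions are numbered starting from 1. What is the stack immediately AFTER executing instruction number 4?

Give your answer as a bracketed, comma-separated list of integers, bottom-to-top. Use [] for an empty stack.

Step 1 ('push 16'): [16]
Step 2 ('push -2'): [16, -2]
Step 3 ('eq'): [0]
Step 4 ('neg'): [0]

Answer: [0]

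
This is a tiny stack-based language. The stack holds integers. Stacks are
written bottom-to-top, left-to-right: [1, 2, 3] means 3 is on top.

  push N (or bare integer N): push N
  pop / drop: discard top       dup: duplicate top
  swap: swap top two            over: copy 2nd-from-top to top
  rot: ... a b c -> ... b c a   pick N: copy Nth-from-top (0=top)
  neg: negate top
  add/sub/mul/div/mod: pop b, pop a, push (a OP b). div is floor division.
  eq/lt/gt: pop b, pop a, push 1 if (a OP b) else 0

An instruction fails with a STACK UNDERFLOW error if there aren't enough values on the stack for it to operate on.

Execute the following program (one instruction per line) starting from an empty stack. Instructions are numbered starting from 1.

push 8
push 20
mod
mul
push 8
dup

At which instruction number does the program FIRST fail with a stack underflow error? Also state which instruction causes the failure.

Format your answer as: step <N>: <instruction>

Step 1 ('push 8'): stack = [8], depth = 1
Step 2 ('push 20'): stack = [8, 20], depth = 2
Step 3 ('mod'): stack = [8], depth = 1
Step 4 ('mul'): needs 2 value(s) but depth is 1 — STACK UNDERFLOW

Answer: step 4: mul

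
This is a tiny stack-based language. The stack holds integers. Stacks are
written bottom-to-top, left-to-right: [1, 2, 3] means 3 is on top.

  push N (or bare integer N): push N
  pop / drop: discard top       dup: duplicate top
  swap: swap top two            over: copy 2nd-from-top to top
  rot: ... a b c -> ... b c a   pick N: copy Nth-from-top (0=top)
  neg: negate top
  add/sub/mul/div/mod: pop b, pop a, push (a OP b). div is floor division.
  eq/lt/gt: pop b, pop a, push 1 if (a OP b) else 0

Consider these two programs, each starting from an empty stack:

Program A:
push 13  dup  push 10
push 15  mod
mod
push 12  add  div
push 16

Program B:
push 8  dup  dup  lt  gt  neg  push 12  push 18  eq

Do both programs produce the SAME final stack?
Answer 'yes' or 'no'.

Program A trace:
  After 'push 13': [13]
  After 'dup': [13, 13]
  After 'push 10': [13, 13, 10]
  After 'push 15': [13, 13, 10, 15]
  After 'mod': [13, 13, 10]
  After 'mod': [13, 3]
  After 'push 12': [13, 3, 12]
  After 'add': [13, 15]
  After 'div': [0]
  After 'push 16': [0, 16]
Program A final stack: [0, 16]

Program B trace:
  After 'push 8': [8]
  After 'dup': [8, 8]
  After 'dup': [8, 8, 8]
  After 'lt': [8, 0]
  After 'gt': [1]
  After 'neg': [-1]
  After 'push 12': [-1, 12]
  After 'push 18': [-1, 12, 18]
  After 'eq': [-1, 0]
Program B final stack: [-1, 0]
Same: no

Answer: no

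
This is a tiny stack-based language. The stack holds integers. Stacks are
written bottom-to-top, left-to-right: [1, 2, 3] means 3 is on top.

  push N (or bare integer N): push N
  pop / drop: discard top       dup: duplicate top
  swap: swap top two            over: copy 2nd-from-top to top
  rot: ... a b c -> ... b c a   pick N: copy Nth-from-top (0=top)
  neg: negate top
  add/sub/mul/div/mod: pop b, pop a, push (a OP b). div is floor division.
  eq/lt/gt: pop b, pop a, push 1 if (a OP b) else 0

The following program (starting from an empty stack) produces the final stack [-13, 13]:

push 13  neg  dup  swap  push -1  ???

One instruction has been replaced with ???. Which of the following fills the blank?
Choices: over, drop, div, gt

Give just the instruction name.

Answer: div

Derivation:
Stack before ???: [-13, -13, -1]
Stack after ???:  [-13, 13]
Checking each choice:
  over: produces [-13, -13, -1, -13]
  drop: produces [-13, -13]
  div: MATCH
  gt: produces [-13, 0]


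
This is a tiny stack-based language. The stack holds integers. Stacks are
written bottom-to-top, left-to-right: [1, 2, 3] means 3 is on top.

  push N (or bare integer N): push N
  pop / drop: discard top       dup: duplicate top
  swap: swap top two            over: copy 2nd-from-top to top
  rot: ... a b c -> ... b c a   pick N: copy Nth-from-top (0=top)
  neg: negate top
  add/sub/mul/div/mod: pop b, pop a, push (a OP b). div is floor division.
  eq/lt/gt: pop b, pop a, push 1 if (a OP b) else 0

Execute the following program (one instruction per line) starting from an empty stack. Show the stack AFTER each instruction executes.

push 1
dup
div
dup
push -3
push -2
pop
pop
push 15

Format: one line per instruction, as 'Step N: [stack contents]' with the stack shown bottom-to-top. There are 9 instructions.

Step 1: [1]
Step 2: [1, 1]
Step 3: [1]
Step 4: [1, 1]
Step 5: [1, 1, -3]
Step 6: [1, 1, -3, -2]
Step 7: [1, 1, -3]
Step 8: [1, 1]
Step 9: [1, 1, 15]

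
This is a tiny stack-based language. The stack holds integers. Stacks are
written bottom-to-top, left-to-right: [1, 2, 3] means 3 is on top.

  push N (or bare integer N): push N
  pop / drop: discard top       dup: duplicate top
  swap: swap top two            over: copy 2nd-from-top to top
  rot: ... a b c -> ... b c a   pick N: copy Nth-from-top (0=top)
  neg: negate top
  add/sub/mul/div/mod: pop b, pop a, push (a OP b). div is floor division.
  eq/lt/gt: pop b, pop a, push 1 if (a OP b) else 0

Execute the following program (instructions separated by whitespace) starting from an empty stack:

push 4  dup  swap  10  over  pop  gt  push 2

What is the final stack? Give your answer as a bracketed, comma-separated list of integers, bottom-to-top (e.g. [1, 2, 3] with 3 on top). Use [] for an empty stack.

Answer: [4, 0, 2]

Derivation:
After 'push 4': [4]
After 'dup': [4, 4]
After 'swap': [4, 4]
After 'push 10': [4, 4, 10]
After 'over': [4, 4, 10, 4]
After 'pop': [4, 4, 10]
After 'gt': [4, 0]
After 'push 2': [4, 0, 2]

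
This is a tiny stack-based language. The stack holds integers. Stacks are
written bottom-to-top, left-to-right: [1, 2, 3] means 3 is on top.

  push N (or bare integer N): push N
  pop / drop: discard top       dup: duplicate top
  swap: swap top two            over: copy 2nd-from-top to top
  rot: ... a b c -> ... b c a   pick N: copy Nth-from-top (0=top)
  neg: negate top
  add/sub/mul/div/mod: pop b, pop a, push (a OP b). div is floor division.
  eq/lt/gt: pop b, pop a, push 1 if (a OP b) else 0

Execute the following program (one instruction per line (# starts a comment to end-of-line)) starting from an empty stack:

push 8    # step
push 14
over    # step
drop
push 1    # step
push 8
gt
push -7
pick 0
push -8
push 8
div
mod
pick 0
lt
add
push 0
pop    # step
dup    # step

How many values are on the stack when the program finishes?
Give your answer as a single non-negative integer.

After 'push 8': stack = [8] (depth 1)
After 'push 14': stack = [8, 14] (depth 2)
After 'over': stack = [8, 14, 8] (depth 3)
After 'drop': stack = [8, 14] (depth 2)
After 'push 1': stack = [8, 14, 1] (depth 3)
After 'push 8': stack = [8, 14, 1, 8] (depth 4)
After 'gt': stack = [8, 14, 0] (depth 3)
After 'push -7': stack = [8, 14, 0, -7] (depth 4)
After 'pick 0': stack = [8, 14, 0, -7, -7] (depth 5)
After 'push -8': stack = [8, 14, 0, -7, -7, -8] (depth 6)
After 'push 8': stack = [8, 14, 0, -7, -7, -8, 8] (depth 7)
After 'div': stack = [8, 14, 0, -7, -7, -1] (depth 6)
After 'mod': stack = [8, 14, 0, -7, 0] (depth 5)
After 'pick 0': stack = [8, 14, 0, -7, 0, 0] (depth 6)
After 'lt': stack = [8, 14, 0, -7, 0] (depth 5)
After 'add': stack = [8, 14, 0, -7] (depth 4)
After 'push 0': stack = [8, 14, 0, -7, 0] (depth 5)
After 'pop': stack = [8, 14, 0, -7] (depth 4)
After 'dup': stack = [8, 14, 0, -7, -7] (depth 5)

Answer: 5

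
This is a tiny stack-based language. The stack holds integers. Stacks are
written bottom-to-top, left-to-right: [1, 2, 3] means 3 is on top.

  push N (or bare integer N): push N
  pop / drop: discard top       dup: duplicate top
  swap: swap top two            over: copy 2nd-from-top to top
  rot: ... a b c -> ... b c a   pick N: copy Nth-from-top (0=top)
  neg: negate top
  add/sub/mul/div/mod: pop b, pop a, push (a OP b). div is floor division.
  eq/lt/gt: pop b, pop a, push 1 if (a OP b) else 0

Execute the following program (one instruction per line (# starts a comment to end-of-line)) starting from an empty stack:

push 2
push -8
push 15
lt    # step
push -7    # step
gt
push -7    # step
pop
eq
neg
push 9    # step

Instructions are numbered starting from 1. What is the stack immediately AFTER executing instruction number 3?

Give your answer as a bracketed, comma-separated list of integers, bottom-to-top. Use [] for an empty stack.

Step 1 ('push 2'): [2]
Step 2 ('push -8'): [2, -8]
Step 3 ('push 15'): [2, -8, 15]

Answer: [2, -8, 15]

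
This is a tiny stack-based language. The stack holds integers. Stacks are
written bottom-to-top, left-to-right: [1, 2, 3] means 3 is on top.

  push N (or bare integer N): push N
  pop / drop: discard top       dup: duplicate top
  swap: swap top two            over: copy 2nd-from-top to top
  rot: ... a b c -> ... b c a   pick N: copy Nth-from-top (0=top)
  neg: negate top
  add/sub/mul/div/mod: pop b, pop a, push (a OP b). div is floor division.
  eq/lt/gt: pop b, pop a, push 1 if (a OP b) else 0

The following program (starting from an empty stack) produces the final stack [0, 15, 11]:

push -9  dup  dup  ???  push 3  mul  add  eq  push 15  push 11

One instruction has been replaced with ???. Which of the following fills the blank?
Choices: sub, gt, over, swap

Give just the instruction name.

Answer: swap

Derivation:
Stack before ???: [-9, -9, -9]
Stack after ???:  [-9, -9, -9]
Checking each choice:
  sub: stack underflow (need 2, have 1)
  gt: stack underflow (need 2, have 1)
  over: produces [-9, 0, 15, 11]
  swap: MATCH


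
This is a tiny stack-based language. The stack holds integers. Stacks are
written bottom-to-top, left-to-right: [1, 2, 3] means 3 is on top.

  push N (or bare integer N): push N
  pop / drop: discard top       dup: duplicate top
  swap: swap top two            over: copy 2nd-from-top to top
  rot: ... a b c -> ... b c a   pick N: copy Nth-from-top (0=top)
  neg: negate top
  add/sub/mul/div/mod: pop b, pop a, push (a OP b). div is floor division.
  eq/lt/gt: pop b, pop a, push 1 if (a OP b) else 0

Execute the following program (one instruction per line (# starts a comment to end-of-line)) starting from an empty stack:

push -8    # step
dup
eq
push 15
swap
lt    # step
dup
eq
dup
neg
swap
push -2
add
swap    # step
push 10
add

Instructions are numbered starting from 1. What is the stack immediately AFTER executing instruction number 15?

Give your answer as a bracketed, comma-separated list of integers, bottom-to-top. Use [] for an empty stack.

Answer: [-1, -1, 10]

Derivation:
Step 1 ('push -8'): [-8]
Step 2 ('dup'): [-8, -8]
Step 3 ('eq'): [1]
Step 4 ('push 15'): [1, 15]
Step 5 ('swap'): [15, 1]
Step 6 ('lt'): [0]
Step 7 ('dup'): [0, 0]
Step 8 ('eq'): [1]
Step 9 ('dup'): [1, 1]
Step 10 ('neg'): [1, -1]
Step 11 ('swap'): [-1, 1]
Step 12 ('push -2'): [-1, 1, -2]
Step 13 ('add'): [-1, -1]
Step 14 ('swap'): [-1, -1]
Step 15 ('push 10'): [-1, -1, 10]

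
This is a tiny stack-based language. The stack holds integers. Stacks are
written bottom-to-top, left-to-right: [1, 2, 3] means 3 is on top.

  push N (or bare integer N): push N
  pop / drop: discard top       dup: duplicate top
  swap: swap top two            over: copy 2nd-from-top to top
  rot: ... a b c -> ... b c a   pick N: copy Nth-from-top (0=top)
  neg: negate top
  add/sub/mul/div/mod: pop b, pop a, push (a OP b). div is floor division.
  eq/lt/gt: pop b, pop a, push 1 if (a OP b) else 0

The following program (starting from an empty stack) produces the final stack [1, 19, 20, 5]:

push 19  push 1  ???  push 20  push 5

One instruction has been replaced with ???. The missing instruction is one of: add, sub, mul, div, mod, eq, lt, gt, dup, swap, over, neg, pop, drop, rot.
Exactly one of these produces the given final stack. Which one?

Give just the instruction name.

Answer: swap

Derivation:
Stack before ???: [19, 1]
Stack after ???:  [1, 19]
The instruction that transforms [19, 1] -> [1, 19] is: swap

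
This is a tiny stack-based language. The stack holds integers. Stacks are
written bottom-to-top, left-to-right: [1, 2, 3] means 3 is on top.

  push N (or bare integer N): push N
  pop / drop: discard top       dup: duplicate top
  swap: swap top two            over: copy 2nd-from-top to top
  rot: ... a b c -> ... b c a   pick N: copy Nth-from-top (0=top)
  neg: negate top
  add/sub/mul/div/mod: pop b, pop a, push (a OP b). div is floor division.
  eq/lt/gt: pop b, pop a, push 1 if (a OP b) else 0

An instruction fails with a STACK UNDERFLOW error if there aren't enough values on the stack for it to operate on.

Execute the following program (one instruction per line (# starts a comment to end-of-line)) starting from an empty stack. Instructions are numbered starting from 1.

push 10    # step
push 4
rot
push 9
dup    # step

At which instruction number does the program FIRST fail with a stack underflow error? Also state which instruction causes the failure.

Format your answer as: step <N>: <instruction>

Answer: step 3: rot

Derivation:
Step 1 ('push 10'): stack = [10], depth = 1
Step 2 ('push 4'): stack = [10, 4], depth = 2
Step 3 ('rot'): needs 3 value(s) but depth is 2 — STACK UNDERFLOW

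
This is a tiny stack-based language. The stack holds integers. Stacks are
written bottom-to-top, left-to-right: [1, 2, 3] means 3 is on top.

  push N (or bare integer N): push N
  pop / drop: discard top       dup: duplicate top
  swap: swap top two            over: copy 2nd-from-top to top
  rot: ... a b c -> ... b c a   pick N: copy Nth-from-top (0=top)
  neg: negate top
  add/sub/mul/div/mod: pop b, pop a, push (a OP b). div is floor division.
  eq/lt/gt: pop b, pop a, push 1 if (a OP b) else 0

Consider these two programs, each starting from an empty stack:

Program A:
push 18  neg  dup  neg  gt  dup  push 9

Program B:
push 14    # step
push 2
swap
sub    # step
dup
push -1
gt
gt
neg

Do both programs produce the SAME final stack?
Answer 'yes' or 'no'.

Answer: no

Derivation:
Program A trace:
  After 'push 18': [18]
  After 'neg': [-18]
  After 'dup': [-18, -18]
  After 'neg': [-18, 18]
  After 'gt': [0]
  After 'dup': [0, 0]
  After 'push 9': [0, 0, 9]
Program A final stack: [0, 0, 9]

Program B trace:
  After 'push 14': [14]
  After 'push 2': [14, 2]
  After 'swap': [2, 14]
  After 'sub': [-12]
  After 'dup': [-12, -12]
  After 'push -1': [-12, -12, -1]
  After 'gt': [-12, 0]
  After 'gt': [0]
  After 'neg': [0]
Program B final stack: [0]
Same: no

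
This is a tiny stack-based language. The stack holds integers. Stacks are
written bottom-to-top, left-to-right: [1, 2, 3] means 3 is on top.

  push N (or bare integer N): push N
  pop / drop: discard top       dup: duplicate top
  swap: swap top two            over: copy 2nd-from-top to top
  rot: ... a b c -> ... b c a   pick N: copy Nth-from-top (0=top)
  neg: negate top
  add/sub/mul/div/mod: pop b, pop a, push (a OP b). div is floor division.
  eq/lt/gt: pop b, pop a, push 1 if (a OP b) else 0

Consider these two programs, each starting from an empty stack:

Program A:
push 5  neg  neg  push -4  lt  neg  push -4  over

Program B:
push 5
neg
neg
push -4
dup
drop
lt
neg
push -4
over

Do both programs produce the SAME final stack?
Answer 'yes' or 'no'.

Program A trace:
  After 'push 5': [5]
  After 'neg': [-5]
  After 'neg': [5]
  After 'push -4': [5, -4]
  After 'lt': [0]
  After 'neg': [0]
  After 'push -4': [0, -4]
  After 'over': [0, -4, 0]
Program A final stack: [0, -4, 0]

Program B trace:
  After 'push 5': [5]
  After 'neg': [-5]
  After 'neg': [5]
  After 'push -4': [5, -4]
  After 'dup': [5, -4, -4]
  After 'drop': [5, -4]
  After 'lt': [0]
  After 'neg': [0]
  After 'push -4': [0, -4]
  After 'over': [0, -4, 0]
Program B final stack: [0, -4, 0]
Same: yes

Answer: yes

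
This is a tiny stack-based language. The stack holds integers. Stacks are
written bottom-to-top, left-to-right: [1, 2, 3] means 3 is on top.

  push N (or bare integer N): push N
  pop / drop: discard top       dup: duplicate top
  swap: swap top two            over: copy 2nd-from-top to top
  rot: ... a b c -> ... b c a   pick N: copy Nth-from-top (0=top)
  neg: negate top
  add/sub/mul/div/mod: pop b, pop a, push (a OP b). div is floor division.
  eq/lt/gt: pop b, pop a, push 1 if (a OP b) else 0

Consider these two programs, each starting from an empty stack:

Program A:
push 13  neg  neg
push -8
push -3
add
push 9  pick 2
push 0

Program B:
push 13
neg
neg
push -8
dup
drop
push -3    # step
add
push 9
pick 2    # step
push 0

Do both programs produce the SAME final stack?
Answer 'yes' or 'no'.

Program A trace:
  After 'push 13': [13]
  After 'neg': [-13]
  After 'neg': [13]
  After 'push -8': [13, -8]
  After 'push -3': [13, -8, -3]
  After 'add': [13, -11]
  After 'push 9': [13, -11, 9]
  After 'pick 2': [13, -11, 9, 13]
  After 'push 0': [13, -11, 9, 13, 0]
Program A final stack: [13, -11, 9, 13, 0]

Program B trace:
  After 'push 13': [13]
  After 'neg': [-13]
  After 'neg': [13]
  After 'push -8': [13, -8]
  After 'dup': [13, -8, -8]
  After 'drop': [13, -8]
  After 'push -3': [13, -8, -3]
  After 'add': [13, -11]
  After 'push 9': [13, -11, 9]
  After 'pick 2': [13, -11, 9, 13]
  After 'push 0': [13, -11, 9, 13, 0]
Program B final stack: [13, -11, 9, 13, 0]
Same: yes

Answer: yes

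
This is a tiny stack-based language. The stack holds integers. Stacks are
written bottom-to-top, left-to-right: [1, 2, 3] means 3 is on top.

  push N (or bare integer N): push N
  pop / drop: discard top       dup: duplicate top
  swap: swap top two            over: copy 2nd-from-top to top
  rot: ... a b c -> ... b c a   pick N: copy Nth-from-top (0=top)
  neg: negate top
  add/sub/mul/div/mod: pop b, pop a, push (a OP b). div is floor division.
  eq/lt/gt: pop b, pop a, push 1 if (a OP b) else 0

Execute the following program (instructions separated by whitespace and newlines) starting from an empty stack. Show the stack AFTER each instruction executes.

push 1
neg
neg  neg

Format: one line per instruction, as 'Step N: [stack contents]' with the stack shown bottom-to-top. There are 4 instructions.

Step 1: [1]
Step 2: [-1]
Step 3: [1]
Step 4: [-1]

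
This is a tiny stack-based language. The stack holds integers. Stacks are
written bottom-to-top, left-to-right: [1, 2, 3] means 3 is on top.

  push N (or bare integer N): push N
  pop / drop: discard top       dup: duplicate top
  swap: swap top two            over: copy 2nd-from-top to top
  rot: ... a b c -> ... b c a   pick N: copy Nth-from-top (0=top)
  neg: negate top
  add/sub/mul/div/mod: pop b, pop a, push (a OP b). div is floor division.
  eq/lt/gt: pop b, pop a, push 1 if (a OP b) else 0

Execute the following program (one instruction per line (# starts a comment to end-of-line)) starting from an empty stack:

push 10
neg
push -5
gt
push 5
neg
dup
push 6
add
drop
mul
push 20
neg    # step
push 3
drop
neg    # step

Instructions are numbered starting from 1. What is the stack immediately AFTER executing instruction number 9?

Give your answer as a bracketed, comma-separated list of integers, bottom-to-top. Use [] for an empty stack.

Answer: [0, -5, 1]

Derivation:
Step 1 ('push 10'): [10]
Step 2 ('neg'): [-10]
Step 3 ('push -5'): [-10, -5]
Step 4 ('gt'): [0]
Step 5 ('push 5'): [0, 5]
Step 6 ('neg'): [0, -5]
Step 7 ('dup'): [0, -5, -5]
Step 8 ('push 6'): [0, -5, -5, 6]
Step 9 ('add'): [0, -5, 1]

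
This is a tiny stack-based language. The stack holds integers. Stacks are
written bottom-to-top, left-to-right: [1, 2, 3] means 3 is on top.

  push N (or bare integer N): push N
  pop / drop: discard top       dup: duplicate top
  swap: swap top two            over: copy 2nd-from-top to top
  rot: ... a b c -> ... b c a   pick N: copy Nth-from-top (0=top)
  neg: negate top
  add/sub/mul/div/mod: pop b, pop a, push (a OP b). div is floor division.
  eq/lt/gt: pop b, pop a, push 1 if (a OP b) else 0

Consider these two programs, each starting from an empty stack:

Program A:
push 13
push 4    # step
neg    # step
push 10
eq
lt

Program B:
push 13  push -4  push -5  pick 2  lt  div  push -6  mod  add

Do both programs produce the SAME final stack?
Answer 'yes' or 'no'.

Answer: no

Derivation:
Program A trace:
  After 'push 13': [13]
  After 'push 4': [13, 4]
  After 'neg': [13, -4]
  After 'push 10': [13, -4, 10]
  After 'eq': [13, 0]
  After 'lt': [0]
Program A final stack: [0]

Program B trace:
  After 'push 13': [13]
  After 'push -4': [13, -4]
  After 'push -5': [13, -4, -5]
  After 'pick 2': [13, -4, -5, 13]
  After 'lt': [13, -4, 1]
  After 'div': [13, -4]
  After 'push -6': [13, -4, -6]
  After 'mod': [13, -4]
  After 'add': [9]
Program B final stack: [9]
Same: no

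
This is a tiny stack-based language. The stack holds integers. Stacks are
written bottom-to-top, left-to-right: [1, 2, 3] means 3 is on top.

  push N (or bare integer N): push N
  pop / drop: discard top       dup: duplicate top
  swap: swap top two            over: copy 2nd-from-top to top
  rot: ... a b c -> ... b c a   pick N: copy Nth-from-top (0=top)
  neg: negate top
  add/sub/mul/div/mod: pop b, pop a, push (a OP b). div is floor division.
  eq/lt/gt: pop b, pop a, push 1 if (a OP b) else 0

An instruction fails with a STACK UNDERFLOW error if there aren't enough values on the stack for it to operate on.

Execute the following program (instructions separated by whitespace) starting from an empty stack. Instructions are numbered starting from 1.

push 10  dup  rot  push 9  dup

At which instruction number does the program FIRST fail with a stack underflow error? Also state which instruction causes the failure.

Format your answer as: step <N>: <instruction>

Step 1 ('push 10'): stack = [10], depth = 1
Step 2 ('dup'): stack = [10, 10], depth = 2
Step 3 ('rot'): needs 3 value(s) but depth is 2 — STACK UNDERFLOW

Answer: step 3: rot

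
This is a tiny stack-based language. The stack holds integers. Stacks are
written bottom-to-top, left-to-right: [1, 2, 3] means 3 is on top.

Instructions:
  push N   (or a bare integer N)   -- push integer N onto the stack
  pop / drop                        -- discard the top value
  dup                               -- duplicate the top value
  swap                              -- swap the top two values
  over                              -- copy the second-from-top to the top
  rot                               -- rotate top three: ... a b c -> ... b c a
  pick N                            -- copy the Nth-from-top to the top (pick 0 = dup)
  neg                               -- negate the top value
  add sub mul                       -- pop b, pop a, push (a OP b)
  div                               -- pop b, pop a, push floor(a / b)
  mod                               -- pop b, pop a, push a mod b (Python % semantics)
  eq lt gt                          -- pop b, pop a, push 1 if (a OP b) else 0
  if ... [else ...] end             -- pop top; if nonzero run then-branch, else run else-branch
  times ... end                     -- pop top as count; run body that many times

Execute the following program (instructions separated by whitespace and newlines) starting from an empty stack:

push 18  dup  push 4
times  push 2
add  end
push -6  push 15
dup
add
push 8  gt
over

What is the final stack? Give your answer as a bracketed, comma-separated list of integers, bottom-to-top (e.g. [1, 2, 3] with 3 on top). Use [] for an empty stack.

After 'push 18': [18]
After 'dup': [18, 18]
After 'push 4': [18, 18, 4]
After 'times': [18, 18]
After 'push 2': [18, 18, 2]
After 'add': [18, 20]
After 'push 2': [18, 20, 2]
After 'add': [18, 22]
After 'push 2': [18, 22, 2]
After 'add': [18, 24]
After 'push 2': [18, 24, 2]
After 'add': [18, 26]
After 'push -6': [18, 26, -6]
After 'push 15': [18, 26, -6, 15]
After 'dup': [18, 26, -6, 15, 15]
After 'add': [18, 26, -6, 30]
After 'push 8': [18, 26, -6, 30, 8]
After 'gt': [18, 26, -6, 1]
After 'over': [18, 26, -6, 1, -6]

Answer: [18, 26, -6, 1, -6]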